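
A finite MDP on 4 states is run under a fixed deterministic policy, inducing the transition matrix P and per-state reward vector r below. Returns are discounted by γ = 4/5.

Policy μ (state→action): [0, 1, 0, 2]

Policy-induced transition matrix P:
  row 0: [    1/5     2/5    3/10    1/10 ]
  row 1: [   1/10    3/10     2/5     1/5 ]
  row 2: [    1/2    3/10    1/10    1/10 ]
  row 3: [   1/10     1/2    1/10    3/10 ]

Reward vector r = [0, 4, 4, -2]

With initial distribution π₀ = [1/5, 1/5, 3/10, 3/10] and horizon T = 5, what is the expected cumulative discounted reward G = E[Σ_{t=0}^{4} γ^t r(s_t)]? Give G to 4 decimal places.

t=0: π = [0.2000, 0.2000, 0.3000, 0.3000], E[r] = 1.4000, γ^t·E[r] = 1.400000, running G = 1.400000
t=1: π = [0.2400, 0.3800, 0.2000, 0.1800], E[r] = 1.9600, γ^t·E[r] = 1.568000, running G = 2.968000
t=2: π = [0.2040, 0.3600, 0.2620, 0.1740], E[r] = 2.1400, γ^t·E[r] = 1.369600, running G = 4.337600
t=3: π = [0.2252, 0.3552, 0.2488, 0.1708], E[r] = 2.0744, γ^t·E[r] = 1.062093, running G = 5.399693
t=4: π = [0.2220, 0.3567, 0.2516, 0.1697], E[r] = 2.0938, γ^t·E[r] = 0.857604, running G = 6.257297

G = 6.2573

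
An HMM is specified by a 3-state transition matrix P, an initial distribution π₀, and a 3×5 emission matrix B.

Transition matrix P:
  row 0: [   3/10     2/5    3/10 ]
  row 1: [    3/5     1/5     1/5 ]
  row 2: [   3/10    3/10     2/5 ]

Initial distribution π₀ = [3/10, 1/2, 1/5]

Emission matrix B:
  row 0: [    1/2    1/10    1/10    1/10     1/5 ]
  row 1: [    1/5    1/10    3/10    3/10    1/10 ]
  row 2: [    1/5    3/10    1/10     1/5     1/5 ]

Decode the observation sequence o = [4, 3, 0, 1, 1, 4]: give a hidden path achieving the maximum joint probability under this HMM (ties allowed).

t=0: δ = [6.000e-02, 5.000e-02, 4.000e-02]  (obs o_0=4)
t=1: δ = [3.000e-03, 7.200e-03, 3.600e-03]  ψ = [1, 0, 0]  (obs o_1=3)
t=2: δ = [2.160e-03, 2.880e-04, 2.880e-04]  ψ = [1, 1, 1]  (obs o_2=0)
t=3: δ = [6.480e-05, 8.640e-05, 1.944e-04]  ψ = [0, 0, 0]  (obs o_3=1)
t=4: δ = [5.832e-06, 5.832e-06, 2.333e-05]  ψ = [2, 2, 2]  (obs o_4=1)
t=5: δ = [1.400e-06, 6.998e-07, 1.866e-06]  ψ = [2, 2, 2]  (obs o_5=4)
backtrack: best end state = 2; path = [0, 1, 0, 2, 2, 2]

path = [0, 1, 0, 2, 2, 2]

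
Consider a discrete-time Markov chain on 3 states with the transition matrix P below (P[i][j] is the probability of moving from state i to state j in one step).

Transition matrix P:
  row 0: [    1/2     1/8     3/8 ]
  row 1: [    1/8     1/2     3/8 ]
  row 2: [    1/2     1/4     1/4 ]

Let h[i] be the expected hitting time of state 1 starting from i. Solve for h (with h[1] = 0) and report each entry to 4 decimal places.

h = [6.0000, 0.0000, 5.3333]

First-step conditioning: h[1] = 0; for i ≠ 1, h[i] = 1 + Σ_k P[i][k]·h[k].
  h[0] = 1 + 1/2·h[0] + 3/8·h[2]
  h[2] = 1 + 1/2·h[0] + 1/4·h[2]
Solving the 2×2 linear system over states ≠ 1 gives exactly h = [6, 0, 16/3] (h[1] = 0 is the target).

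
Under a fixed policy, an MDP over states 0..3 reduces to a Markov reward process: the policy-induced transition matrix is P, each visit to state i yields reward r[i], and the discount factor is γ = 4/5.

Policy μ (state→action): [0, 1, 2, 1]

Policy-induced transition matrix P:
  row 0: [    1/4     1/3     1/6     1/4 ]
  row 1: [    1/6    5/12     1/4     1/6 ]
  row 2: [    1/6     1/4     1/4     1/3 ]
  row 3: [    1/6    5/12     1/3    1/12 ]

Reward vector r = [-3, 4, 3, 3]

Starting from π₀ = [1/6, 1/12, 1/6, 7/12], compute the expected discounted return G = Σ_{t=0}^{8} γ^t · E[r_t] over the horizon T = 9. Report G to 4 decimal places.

G = 9.6510

t=0: π = [0.1667, 0.0833, 0.1667, 0.5833], E[r] = 2.0833, γ^t·E[r] = 2.083333, running G = 2.083333
t=1: π = [0.1806, 0.3750, 0.2847, 0.1597], E[r] = 2.2917, γ^t·E[r] = 1.833333, running G = 3.916667
t=2: π = [0.1817, 0.3542, 0.2483, 0.2159], E[r] = 2.2639, γ^t·E[r] = 1.448889, running G = 5.365556
t=3: π = [0.1818, 0.3601, 0.2528, 0.2052], E[r] = 2.2693, γ^t·E[r] = 1.161877, running G = 6.527432
t=4: π = [0.1818, 0.3594, 0.2519, 0.2069], E[r] = 2.2685, γ^t·E[r] = 0.929165, running G = 7.456598
t=5: π = [0.1818, 0.3595, 0.2521, 0.2066], E[r] = 2.2686, γ^t·E[r] = 0.743380, running G = 8.199977
t=6: π = [0.1818, 0.3595, 0.2521, 0.2066], E[r] = 2.2686, γ^t·E[r] = 0.594698, running G = 8.794675
t=7: π = [0.1818, 0.3595, 0.2521, 0.2066], E[r] = 2.2686, γ^t·E[r] = 0.475759, running G = 9.270434
t=8: π = [0.1818, 0.3595, 0.2521, 0.2066], E[r] = 2.2686, γ^t·E[r] = 0.380607, running G = 9.651041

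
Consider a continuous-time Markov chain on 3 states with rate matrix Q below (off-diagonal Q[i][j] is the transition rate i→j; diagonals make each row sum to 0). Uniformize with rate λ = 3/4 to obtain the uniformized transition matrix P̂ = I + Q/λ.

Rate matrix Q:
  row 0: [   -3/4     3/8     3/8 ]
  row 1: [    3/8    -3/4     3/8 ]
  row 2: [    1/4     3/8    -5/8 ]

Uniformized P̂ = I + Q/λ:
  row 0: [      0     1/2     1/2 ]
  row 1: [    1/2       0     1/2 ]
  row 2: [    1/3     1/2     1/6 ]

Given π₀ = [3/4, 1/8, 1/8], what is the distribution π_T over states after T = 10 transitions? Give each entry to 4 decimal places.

π = [0.2919, 0.3331, 0.3750]

t=0: π = [0.7500, 0.1250, 0.1250]
t=1: π = [0.1042, 0.4375, 0.4583]
t=2: π = [0.3715, 0.2813, 0.3472]
t=3: π = [0.2564, 0.3594, 0.3843]
t=4: π = [0.3078, 0.3203, 0.3719]
t=5: π = [0.2841, 0.3398, 0.3760]
t=6: π = [0.2953, 0.3301, 0.3747]
t=7: π = [0.2899, 0.3350, 0.3751]
t=8: π = [0.2925, 0.3325, 0.3750]
t=9: π = [0.2912, 0.3337, 0.3750]
t=10: π = [0.2919, 0.3331, 0.3750]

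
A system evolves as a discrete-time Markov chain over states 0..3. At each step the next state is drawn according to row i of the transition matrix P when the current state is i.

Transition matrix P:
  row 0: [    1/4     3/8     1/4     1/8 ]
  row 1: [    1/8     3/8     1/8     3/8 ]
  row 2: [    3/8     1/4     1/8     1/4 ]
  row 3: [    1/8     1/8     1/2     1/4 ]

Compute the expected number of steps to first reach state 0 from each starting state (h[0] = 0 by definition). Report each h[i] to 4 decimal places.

h = [0.0000, 5.4054, 4.1081, 4.9730]

First-step conditioning: h[0] = 0; for i ≠ 0, h[i] = 1 + Σ_k P[i][k]·h[k].
  h[1] = 1 + 3/8·h[1] + 1/8·h[2] + 3/8·h[3]
  h[2] = 1 + 1/4·h[1] + 1/8·h[2] + 1/4·h[3]
  h[3] = 1 + 1/8·h[1] + 1/2·h[2] + 1/4·h[3]
Solving the 3×3 linear system over states ≠ 0 gives exactly h = [0, 200/37, 152/37, 184/37] (h[0] = 0 is the target).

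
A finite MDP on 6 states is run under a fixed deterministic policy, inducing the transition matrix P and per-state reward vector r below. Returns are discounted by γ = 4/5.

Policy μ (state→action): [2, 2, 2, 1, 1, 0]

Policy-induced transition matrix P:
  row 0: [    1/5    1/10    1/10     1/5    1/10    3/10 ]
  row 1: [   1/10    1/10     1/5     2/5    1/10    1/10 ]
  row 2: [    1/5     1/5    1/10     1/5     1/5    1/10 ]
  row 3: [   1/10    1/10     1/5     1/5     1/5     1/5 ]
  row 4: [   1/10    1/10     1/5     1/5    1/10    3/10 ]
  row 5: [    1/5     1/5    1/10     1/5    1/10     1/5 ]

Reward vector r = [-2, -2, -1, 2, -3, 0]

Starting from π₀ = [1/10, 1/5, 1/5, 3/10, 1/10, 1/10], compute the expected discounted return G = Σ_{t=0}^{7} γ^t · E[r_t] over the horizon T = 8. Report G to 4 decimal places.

G = -2.6432

t=0: π = [0.1000, 0.2000, 0.2000, 0.3000, 0.1000, 0.1000], E[r] = -0.5000, γ^t·E[r] = -0.500000, running G = -0.500000
t=1: π = [0.1400, 0.1300, 0.1600, 0.2400, 0.1500, 0.1800], E[r] = -0.6700, γ^t·E[r] = -0.536000, running G = -1.036000
t=2: π = [0.1480, 0.1340, 0.1520, 0.2260, 0.1400, 0.2000], E[r] = -0.6840, γ^t·E[r] = -0.437760, running G = -1.473760
t=3: π = [0.1500, 0.1352, 0.1500, 0.2268, 0.1378, 0.2002], E[r] = -0.6802, γ^t·E[r] = -0.348262, running G = -1.822022
t=4: π = [0.1500, 0.1350, 0.1500, 0.2270, 0.1377, 0.2003], E[r] = -0.6790, γ^t·E[r] = -0.278127, running G = -2.100149
t=5: π = [0.1500, 0.1350, 0.1500, 0.2270, 0.1377, 0.2003], E[r] = -0.6792, γ^t·E[r] = -0.222551, running G = -2.322700
t=6: π = [0.1500, 0.1350, 0.1500, 0.2270, 0.1377, 0.2003], E[r] = -0.6792, γ^t·E[r] = -0.178038, running G = -2.500738
t=7: π = [0.1500, 0.1350, 0.1500, 0.2270, 0.1377, 0.2003], E[r] = -0.6792, γ^t·E[r] = -0.142430, running G = -2.643168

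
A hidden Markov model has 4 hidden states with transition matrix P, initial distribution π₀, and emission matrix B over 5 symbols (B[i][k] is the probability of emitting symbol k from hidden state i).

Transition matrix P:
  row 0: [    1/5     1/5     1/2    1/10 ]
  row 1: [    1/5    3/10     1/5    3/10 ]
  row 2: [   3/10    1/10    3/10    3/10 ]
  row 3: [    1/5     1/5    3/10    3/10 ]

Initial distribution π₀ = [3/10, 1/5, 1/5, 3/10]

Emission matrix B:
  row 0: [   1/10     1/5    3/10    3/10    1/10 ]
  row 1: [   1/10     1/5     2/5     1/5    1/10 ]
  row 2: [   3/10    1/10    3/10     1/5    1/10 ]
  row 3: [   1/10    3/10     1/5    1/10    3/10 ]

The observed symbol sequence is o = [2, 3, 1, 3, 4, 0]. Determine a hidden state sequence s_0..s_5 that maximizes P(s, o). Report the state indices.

t=0: δ = [9.000e-02, 8.000e-02, 6.000e-02, 6.000e-02]  (obs o_0=2)
t=1: δ = [5.400e-03, 4.800e-03, 9.000e-03, 2.400e-03]  ψ = [0, 1, 0, 1]  (obs o_1=3)
t=2: δ = [5.400e-04, 2.880e-04, 2.700e-04, 8.100e-04]  ψ = [2, 1, 0, 2]  (obs o_2=1)
t=3: δ = [4.860e-05, 3.240e-05, 5.400e-05, 2.430e-05]  ψ = [3, 3, 0, 3]  (obs o_3=3)
t=4: δ = [1.620e-06, 9.720e-07, 2.430e-06, 4.860e-06]  ψ = [2, 0, 0, 2]  (obs o_4=4)
t=5: δ = [9.720e-08, 9.720e-08, 4.374e-07, 1.458e-07]  ψ = [3, 3, 3, 3]  (obs o_5=0)
backtrack: best end state = 2; path = [0, 2, 0, 2, 3, 2]

path = [0, 2, 0, 2, 3, 2]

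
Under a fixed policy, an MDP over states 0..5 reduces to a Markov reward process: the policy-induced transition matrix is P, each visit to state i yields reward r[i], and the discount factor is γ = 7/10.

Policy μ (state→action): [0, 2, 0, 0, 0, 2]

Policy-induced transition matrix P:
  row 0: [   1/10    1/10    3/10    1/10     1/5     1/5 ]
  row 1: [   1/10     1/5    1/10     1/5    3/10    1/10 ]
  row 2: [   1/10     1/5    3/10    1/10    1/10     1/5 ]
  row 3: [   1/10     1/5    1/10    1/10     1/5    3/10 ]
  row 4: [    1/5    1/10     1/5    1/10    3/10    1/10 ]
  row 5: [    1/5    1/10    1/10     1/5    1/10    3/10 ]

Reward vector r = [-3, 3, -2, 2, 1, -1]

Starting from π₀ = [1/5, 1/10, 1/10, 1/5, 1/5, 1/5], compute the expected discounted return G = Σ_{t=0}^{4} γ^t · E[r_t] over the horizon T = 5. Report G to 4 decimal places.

G = -0.2698

t=0: π = [0.2000, 0.1000, 0.1000, 0.2000, 0.2000, 0.2000], E[r] = -0.1000, γ^t·E[r] = -0.100000, running G = -0.100000
t=1: π = [0.1400, 0.1400, 0.1800, 0.1300, 0.2000, 0.2100], E[r] = -0.1100, γ^t·E[r] = -0.077000, running G = -0.177000
t=2: π = [0.1410, 0.1450, 0.1840, 0.1350, 0.1950, 0.2000], E[r] = -0.0910, γ^t·E[r] = -0.044590, running G = -0.221590
t=3: π = [0.1395, 0.1464, 0.1845, 0.1345, 0.1956, 0.1995], E[r] = -0.0832, γ^t·E[r] = -0.028538, running G = -0.250128
t=4: π = [0.1395, 0.1465, 0.1844, 0.1346, 0.1958, 0.1992], E[r] = -0.0819, γ^t·E[r] = -0.019652, running G = -0.269780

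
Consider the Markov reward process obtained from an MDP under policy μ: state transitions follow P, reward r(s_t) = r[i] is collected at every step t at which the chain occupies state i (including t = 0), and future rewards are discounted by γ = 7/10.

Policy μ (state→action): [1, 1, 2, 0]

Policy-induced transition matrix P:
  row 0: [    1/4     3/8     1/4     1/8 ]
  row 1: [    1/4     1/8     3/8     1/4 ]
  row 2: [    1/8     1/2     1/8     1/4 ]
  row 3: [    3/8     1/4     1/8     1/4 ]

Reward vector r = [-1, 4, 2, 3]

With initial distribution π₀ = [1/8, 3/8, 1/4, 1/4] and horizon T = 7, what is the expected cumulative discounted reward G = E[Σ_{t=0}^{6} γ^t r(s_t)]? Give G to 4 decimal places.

t=0: π = [0.1250, 0.3750, 0.2500, 0.2500], E[r] = 2.6250, γ^t·E[r] = 2.625000, running G = 2.625000
t=1: π = [0.2500, 0.2813, 0.2344, 0.2344], E[r] = 2.0469, γ^t·E[r] = 1.432813, running G = 4.057813
t=2: π = [0.2500, 0.3047, 0.2266, 0.2188], E[r] = 2.0781, γ^t·E[r] = 1.018281, running G = 5.076094
t=3: π = [0.2490, 0.2998, 0.2324, 0.2188], E[r] = 2.0713, γ^t·E[r] = 0.710452, running G = 5.786546
t=4: π = [0.2483, 0.3018, 0.2311, 0.2189], E[r] = 2.0775, γ^t·E[r] = 0.498811, running G = 6.285357
t=5: π = [0.2485, 0.3011, 0.2315, 0.2190], E[r] = 2.0757, γ^t·E[r] = 0.348865, running G = 6.634222
t=6: π = [0.2484, 0.3013, 0.2313, 0.2189], E[r] = 2.0762, γ^t·E[r] = 0.244265, running G = 6.878487

G = 6.8785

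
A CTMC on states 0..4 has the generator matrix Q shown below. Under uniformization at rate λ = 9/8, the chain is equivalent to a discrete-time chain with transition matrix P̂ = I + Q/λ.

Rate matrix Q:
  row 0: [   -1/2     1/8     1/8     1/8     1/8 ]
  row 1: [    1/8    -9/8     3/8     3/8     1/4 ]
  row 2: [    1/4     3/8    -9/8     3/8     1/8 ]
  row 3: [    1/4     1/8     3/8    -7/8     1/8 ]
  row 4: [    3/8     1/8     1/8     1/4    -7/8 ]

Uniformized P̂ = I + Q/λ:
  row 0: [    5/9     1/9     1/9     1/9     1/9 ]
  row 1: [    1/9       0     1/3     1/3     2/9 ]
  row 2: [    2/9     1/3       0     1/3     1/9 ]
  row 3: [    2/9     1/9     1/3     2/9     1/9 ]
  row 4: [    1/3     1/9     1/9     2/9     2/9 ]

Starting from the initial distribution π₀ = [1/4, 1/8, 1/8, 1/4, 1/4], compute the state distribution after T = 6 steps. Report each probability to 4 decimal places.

t=0: π = [0.2500, 0.1250, 0.1250, 0.2500, 0.2500]
t=1: π = [0.3194, 0.1250, 0.1806, 0.2222, 0.1528]
t=2: π = [0.3318, 0.1373, 0.1682, 0.2207, 0.1420]
t=3: π = [0.3333, 0.1332, 0.1720, 0.2193, 0.1421]
t=4: π = [0.3343, 0.1345, 0.1703, 0.2191, 0.1417]
t=5: π = [0.3345, 0.1340, 0.1708, 0.2189, 0.1418]
t=6: π = [0.3346, 0.1342, 0.1706, 0.2189, 0.1418]

π = [0.3346, 0.1342, 0.1706, 0.2189, 0.1418]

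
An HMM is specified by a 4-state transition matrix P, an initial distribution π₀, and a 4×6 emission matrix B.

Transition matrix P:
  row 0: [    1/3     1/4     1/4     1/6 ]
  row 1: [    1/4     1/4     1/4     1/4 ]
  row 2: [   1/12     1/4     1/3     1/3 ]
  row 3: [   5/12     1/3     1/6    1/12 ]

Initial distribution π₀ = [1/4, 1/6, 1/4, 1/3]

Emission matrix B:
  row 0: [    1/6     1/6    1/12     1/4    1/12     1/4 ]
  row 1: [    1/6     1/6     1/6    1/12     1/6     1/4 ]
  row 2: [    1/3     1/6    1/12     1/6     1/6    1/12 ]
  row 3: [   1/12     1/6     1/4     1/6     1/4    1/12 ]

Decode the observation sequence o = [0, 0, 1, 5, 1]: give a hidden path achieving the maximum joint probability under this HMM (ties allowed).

t=0: δ = [4.167e-02, 2.778e-02, 8.333e-02, 2.778e-02]  (obs o_0=0)
t=1: δ = [2.315e-03, 3.472e-03, 9.259e-03, 2.315e-03]  ψ = [0, 2, 2, 2]  (obs o_1=0)
t=2: δ = [1.608e-04, 3.858e-04, 5.144e-04, 5.144e-04]  ψ = [3, 2, 2, 2]  (obs o_2=1)
t=3: δ = [5.358e-05, 4.287e-05, 1.429e-05, 1.429e-05]  ψ = [3, 3, 2, 2]  (obs o_3=5)
t=4: δ = [2.977e-06, 2.233e-06, 2.233e-06, 1.786e-06]  ψ = [0, 0, 0, 1]  (obs o_4=1)
backtrack: best end state = 0; path = [2, 2, 3, 0, 0]

path = [2, 2, 3, 0, 0]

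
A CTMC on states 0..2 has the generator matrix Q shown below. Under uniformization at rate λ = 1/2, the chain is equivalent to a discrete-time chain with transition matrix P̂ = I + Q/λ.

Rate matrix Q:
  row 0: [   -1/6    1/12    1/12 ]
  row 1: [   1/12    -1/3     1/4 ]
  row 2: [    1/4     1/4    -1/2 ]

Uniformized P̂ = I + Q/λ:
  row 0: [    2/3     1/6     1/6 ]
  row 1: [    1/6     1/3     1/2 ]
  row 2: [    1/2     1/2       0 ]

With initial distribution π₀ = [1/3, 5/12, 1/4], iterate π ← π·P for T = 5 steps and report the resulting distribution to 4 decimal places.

t=0: π = [0.3333, 0.4167, 0.2500]
t=1: π = [0.4167, 0.3194, 0.2639]
t=2: π = [0.4630, 0.3079, 0.2292]
t=3: π = [0.4745, 0.2944, 0.2311]
t=4: π = [0.4810, 0.2928, 0.2263]
t=5: π = [0.4826, 0.2909, 0.2265]

π = [0.4826, 0.2909, 0.2265]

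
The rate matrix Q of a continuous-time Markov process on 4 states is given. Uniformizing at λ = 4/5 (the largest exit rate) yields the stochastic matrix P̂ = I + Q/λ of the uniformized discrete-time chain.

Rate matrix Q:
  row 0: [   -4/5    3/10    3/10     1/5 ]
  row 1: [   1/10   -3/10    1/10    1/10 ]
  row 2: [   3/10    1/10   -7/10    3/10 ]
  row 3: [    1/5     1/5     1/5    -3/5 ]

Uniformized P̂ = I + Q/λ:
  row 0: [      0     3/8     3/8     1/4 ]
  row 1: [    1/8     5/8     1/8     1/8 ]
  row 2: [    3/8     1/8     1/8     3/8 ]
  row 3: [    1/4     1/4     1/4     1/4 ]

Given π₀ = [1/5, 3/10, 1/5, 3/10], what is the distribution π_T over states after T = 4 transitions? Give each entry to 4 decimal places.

t=0: π = [0.2000, 0.3000, 0.2000, 0.3000]
t=1: π = [0.1875, 0.3625, 0.2125, 0.2375]
t=2: π = [0.1844, 0.3828, 0.2016, 0.2313]
t=3: π = [0.1813, 0.3914, 0.2000, 0.2273]
t=4: π = [0.1808, 0.3944, 0.1987, 0.2261]

π = [0.1808, 0.3944, 0.1987, 0.2261]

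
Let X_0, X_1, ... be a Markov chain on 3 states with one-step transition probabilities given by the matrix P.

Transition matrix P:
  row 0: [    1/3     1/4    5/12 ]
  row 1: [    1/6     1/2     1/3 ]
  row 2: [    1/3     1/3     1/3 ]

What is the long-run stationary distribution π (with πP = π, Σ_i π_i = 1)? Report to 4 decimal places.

Balance equations π_j = Σ_i π_i·P[i][j]:
  π_0 = 1/3·π_0 + 1/6·π_1 + 1/3·π_2
  π_1 = 1/4·π_0 + 1/2·π_1 + 1/3·π_2
  normalize: π_0 + π_1 + π_2 = 1
Solving the linear system gives exactly π = [16/59, 22/59, 21/59].

π = [0.2712, 0.3729, 0.3559]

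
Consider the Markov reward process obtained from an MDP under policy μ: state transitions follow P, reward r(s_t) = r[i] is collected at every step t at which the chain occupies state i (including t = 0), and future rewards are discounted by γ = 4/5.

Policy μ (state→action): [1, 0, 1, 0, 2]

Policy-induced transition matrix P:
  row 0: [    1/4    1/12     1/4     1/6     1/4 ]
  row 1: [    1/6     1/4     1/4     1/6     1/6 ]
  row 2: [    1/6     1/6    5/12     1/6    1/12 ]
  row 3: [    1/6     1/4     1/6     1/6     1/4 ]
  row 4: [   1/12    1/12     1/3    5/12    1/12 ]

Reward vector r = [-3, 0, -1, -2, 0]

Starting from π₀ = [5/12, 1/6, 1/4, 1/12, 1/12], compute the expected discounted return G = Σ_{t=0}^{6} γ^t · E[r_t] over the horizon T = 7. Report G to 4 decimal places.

G = -5.2803

t=0: π = [0.4167, 0.1667, 0.2500, 0.0833, 0.0833], E[r] = -1.6667, γ^t·E[r] = -1.666667, running G = -1.666667
t=1: π = [0.1944, 0.1458, 0.2917, 0.1875, 0.1806], E[r] = -1.2500, γ^t·E[r] = -1.000000, running G = -2.666667
t=2: π = [0.1678, 0.1632, 0.2980, 0.2118, 0.1591], E[r] = -1.2251, γ^t·E[r] = -0.784074, running G = -3.450741
t=3: π = [0.1674, 0.1707, 0.2953, 0.2065, 0.1602], E[r] = -1.2104, γ^t·E[r] = -0.619704, running G = -4.070444
t=4: π = [0.1673, 0.1708, 0.2954, 0.2067, 0.1599], E[r] = -1.2106, γ^t·E[r] = -0.495858, running G = -4.566303
t=5: π = [0.1673, 0.1709, 0.2953, 0.2066, 0.1599], E[r] = -1.2104, γ^t·E[r] = -0.396636, running G = -4.962939
t=6: π = [0.1673, 0.1709, 0.2953, 0.2066, 0.1599], E[r] = -1.2105, γ^t·E[r] = -0.317313, running G = -5.280252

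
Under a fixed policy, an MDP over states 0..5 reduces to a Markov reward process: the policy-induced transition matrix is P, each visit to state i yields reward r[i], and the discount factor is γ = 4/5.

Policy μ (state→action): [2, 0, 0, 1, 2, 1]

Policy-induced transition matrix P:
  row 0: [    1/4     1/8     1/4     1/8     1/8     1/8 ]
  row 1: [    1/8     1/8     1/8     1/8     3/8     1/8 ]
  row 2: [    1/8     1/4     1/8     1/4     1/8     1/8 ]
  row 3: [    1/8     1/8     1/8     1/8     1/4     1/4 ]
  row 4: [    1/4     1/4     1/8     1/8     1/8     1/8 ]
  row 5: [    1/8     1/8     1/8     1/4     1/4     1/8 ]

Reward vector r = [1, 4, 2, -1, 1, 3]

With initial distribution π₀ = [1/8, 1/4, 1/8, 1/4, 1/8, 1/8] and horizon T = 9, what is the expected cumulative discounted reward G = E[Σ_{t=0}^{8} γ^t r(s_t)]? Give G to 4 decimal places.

G = 7.0142

t=0: π = [0.1250, 0.2500, 0.1250, 0.2500, 0.1250, 0.1250], E[r] = 1.6250, γ^t·E[r] = 1.625000, running G = 1.625000
t=1: π = [0.1563, 0.1563, 0.1406, 0.1563, 0.2344, 0.1563], E[r] = 1.6094, γ^t·E[r] = 1.287500, running G = 2.912500
t=2: π = [0.1738, 0.1719, 0.1445, 0.1621, 0.2031, 0.1445], E[r] = 1.6250, γ^t·E[r] = 1.040000, running G = 3.952500
t=3: π = [0.1721, 0.1685, 0.1467, 0.1611, 0.2063, 0.1453], E[r] = 1.6204, γ^t·E[r] = 0.829625, running G = 4.782125
t=4: π = [0.1723, 0.1691, 0.1465, 0.1615, 0.2054, 0.1451], E[r] = 1.6212, γ^t·E[r] = 0.664038, running G = 5.446163
t=5: π = [0.1722, 0.1690, 0.1465, 0.1615, 0.2056, 0.1452], E[r] = 1.6210, γ^t·E[r] = 0.531160, running G = 5.977323
t=6: π = [0.1722, 0.1690, 0.1465, 0.1615, 0.2056, 0.1452], E[r] = 1.6210, γ^t·E[r] = 0.424940, running G = 6.402262
t=7: π = [0.1722, 0.1690, 0.1465, 0.1615, 0.2056, 0.1452], E[r] = 1.6210, γ^t·E[r] = 0.339950, running G = 6.742212
t=8: π = [0.1722, 0.1690, 0.1465, 0.1615, 0.2056, 0.1452], E[r] = 1.6210, γ^t·E[r] = 0.271960, running G = 7.014172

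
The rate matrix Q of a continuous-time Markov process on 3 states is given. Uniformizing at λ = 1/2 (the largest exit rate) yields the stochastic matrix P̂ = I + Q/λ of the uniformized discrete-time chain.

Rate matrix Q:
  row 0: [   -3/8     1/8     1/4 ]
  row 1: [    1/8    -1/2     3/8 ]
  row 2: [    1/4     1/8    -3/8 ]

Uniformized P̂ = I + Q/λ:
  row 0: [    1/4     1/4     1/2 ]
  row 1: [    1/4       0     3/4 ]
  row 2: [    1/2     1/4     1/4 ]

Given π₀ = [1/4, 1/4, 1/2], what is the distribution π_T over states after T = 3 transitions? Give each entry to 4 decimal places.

π = [0.3594, 0.1992, 0.4414]

t=0: π = [0.2500, 0.2500, 0.5000]
t=1: π = [0.3750, 0.1875, 0.4375]
t=2: π = [0.3594, 0.2031, 0.4375]
t=3: π = [0.3594, 0.1992, 0.4414]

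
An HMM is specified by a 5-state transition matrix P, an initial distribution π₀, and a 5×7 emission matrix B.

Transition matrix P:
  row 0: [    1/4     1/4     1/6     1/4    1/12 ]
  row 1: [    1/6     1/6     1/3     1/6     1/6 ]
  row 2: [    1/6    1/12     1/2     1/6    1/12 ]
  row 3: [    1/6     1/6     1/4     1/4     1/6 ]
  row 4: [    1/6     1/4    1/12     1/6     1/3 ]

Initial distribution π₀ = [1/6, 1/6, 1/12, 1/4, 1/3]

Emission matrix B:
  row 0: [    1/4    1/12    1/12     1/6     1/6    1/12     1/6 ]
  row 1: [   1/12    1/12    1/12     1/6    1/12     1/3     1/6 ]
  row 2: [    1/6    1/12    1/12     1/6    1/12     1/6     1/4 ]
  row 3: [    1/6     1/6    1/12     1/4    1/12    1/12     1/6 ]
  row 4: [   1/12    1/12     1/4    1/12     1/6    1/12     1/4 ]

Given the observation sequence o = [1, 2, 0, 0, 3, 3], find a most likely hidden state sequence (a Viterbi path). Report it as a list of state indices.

t=0: δ = [1.389e-02, 1.389e-02, 6.944e-03, 4.167e-02, 2.778e-02]  (obs o_0=1)
t=1: δ = [5.787e-04, 5.787e-04, 8.681e-04, 8.681e-04, 2.315e-03]  ψ = [3, 3, 3, 3, 4]  (obs o_1=2)
t=2: δ = [9.645e-05, 4.823e-05, 7.234e-05, 6.430e-05, 6.430e-05]  ψ = [4, 4, 2, 4, 4]  (obs o_2=0)
t=3: δ = [6.028e-06, 2.009e-06, 6.028e-06, 4.019e-06, 1.786e-06]  ψ = [0, 0, 2, 0, 4]  (obs o_3=0)
t=4: δ = [2.512e-07, 2.512e-07, 5.023e-07, 3.768e-07, 5.582e-08]  ψ = [0, 0, 2, 0, 3]  (obs o_4=3)
t=5: δ = [1.395e-08, 1.047e-08, 4.186e-08, 2.355e-08, 5.233e-09]  ψ = [2, 0, 2, 3, 3]  (obs o_5=3)
backtrack: best end state = 2; path = [3, 2, 2, 2, 2, 2]

path = [3, 2, 2, 2, 2, 2]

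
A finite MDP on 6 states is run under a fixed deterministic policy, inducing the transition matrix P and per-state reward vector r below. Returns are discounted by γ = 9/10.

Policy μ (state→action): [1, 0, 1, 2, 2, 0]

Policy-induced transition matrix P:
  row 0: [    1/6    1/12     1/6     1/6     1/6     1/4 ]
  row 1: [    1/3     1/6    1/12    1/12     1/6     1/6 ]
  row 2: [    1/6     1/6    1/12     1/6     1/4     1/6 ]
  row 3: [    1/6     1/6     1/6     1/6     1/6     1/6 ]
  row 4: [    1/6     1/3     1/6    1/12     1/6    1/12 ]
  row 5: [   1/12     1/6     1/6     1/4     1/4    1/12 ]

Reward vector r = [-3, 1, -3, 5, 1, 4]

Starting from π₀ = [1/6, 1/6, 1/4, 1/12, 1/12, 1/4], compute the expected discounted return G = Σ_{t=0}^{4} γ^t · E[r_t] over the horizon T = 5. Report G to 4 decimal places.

t=0: π = [0.1667, 0.1667, 0.2500, 0.0833, 0.0833, 0.2500], E[r] = 0.4167, γ^t·E[r] = 0.416667, running G = 0.416667
t=1: π = [0.1736, 0.1667, 0.1319, 0.1667, 0.2083, 0.1528], E[r] = 0.9028, γ^t·E[r] = 0.812500, running G = 1.229167
t=2: π = [0.1817, 0.1869, 0.1418, 0.1481, 0.1904, 0.1510], E[r] = 0.7517, γ^t·E[r] = 0.608906, running G = 1.838073
t=3: π = [0.1852, 0.1833, 0.1393, 0.1478, 0.1911, 0.1534], E[r] = 0.7533, γ^t·E[r] = 0.549141, running G = 2.387214
t=4: π = [0.1844, 0.1831, 0.1398, 0.1483, 0.1911, 0.1534], E[r] = 0.7563, γ^t·E[r] = 0.496233, running G = 2.883447

G = 2.8834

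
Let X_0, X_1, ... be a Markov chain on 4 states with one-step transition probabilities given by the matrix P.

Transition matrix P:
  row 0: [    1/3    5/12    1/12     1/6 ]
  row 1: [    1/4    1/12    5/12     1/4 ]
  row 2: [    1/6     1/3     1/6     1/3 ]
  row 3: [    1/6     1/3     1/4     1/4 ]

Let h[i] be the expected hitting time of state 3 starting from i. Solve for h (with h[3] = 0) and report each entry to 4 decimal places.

h = [4.4444, 3.9753, 3.6790, 0.0000]

First-step conditioning: h[3] = 0; for i ≠ 3, h[i] = 1 + Σ_k P[i][k]·h[k].
  h[0] = 1 + 1/3·h[0] + 5/12·h[1] + 1/12·h[2]
  h[1] = 1 + 1/4·h[0] + 1/12·h[1] + 5/12·h[2]
  h[2] = 1 + 1/6·h[0] + 1/3·h[1] + 1/6·h[2]
Solving the 3×3 linear system over states ≠ 3 gives exactly h = [40/9, 322/81, 298/81, 0] (h[3] = 0 is the target).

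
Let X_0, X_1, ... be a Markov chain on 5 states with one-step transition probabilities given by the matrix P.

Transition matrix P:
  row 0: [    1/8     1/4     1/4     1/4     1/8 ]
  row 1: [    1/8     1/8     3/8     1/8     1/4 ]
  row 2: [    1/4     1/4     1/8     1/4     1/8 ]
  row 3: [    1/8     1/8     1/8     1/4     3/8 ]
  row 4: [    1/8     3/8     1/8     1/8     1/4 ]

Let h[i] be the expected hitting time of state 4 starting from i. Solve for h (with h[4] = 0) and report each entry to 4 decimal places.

h = [4.8547, 4.4444, 4.8547, 3.6923, 0.0000]

First-step conditioning: h[4] = 0; for i ≠ 4, h[i] = 1 + Σ_k P[i][k]·h[k].
  h[0] = 1 + 1/8·h[0] + 1/4·h[1] + 1/4·h[2] + 1/4·h[3]
  h[1] = 1 + 1/8·h[0] + 1/8·h[1] + 3/8·h[2] + 1/8·h[3]
  h[2] = 1 + 1/4·h[0] + 1/4·h[1] + 1/8·h[2] + 1/4·h[3]
  h[3] = 1 + 1/8·h[0] + 1/8·h[1] + 1/8·h[2] + 1/4·h[3]
Solving the 4×4 linear system over states ≠ 4 gives exactly h = [568/117, 40/9, 568/117, 48/13, 0] (h[4] = 0 is the target).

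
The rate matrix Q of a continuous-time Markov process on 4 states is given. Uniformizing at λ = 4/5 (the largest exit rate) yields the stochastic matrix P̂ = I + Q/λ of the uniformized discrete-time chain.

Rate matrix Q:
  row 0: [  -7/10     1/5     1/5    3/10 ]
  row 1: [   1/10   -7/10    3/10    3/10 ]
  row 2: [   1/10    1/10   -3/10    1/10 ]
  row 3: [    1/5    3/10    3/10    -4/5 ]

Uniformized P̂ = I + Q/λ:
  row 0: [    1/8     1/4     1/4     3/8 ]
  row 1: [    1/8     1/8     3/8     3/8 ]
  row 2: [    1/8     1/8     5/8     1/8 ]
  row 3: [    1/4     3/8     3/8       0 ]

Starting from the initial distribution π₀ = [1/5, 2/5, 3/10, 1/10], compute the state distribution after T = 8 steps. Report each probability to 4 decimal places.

t=0: π = [0.2000, 0.4000, 0.3000, 0.1000]
t=1: π = [0.1375, 0.1750, 0.4250, 0.2625]
t=2: π = [0.1578, 0.2078, 0.4641, 0.1703]
t=3: π = [0.1463, 0.1873, 0.4713, 0.1951]
t=4: π = [0.1494, 0.1921, 0.4745, 0.1840]
t=5: π = [0.1480, 0.1897, 0.4750, 0.1874]
t=6: π = [0.1484, 0.1903, 0.4752, 0.1860]
t=7: π = [0.1482, 0.1901, 0.4753, 0.1864]
t=8: π = [0.1483, 0.1901, 0.4753, 0.1863]

π = [0.1483, 0.1901, 0.4753, 0.1863]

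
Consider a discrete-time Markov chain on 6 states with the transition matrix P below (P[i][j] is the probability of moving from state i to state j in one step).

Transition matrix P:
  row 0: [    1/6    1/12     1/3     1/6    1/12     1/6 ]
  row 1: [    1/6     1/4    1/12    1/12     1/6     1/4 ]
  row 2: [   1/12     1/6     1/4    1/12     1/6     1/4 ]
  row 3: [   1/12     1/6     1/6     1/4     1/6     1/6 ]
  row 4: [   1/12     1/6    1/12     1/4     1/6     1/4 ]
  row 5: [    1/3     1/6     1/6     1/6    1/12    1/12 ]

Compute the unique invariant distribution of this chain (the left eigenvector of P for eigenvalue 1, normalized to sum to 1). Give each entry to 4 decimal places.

π = [0.1583, 0.1674, 0.1829, 0.1625, 0.1375, 0.1914]

Balance equations π_j = Σ_i π_i·P[i][j]:
  π_0 = 1/6·π_0 + 1/6·π_1 + 1/12·π_2 + 1/12·π_3 + 1/12·π_4 + 1/3·π_5
  π_1 = 1/12·π_0 + 1/4·π_1 + 1/6·π_2 + 1/6·π_3 + 1/6·π_4 + 1/6·π_5
  π_2 = 1/3·π_0 + 1/12·π_1 + 1/4·π_2 + 1/6·π_3 + 1/12·π_4 + 1/6·π_5
  π_3 = 1/6·π_0 + 1/12·π_1 + 1/12·π_2 + 1/4·π_3 + 1/4·π_4 + 1/6·π_5
  π_4 = 1/12·π_0 + 1/6·π_1 + 1/6·π_2 + 1/6·π_3 + 1/6·π_4 + 1/12·π_5
  normalize: π_0 + π_1 + π_2 + π_3 + π_4 + π_5 = 1
Solving the linear system gives exactly π = [16661/105235, 17619/105235, 38491/210470, 17098/105235, 5789/42094, 20139/105235].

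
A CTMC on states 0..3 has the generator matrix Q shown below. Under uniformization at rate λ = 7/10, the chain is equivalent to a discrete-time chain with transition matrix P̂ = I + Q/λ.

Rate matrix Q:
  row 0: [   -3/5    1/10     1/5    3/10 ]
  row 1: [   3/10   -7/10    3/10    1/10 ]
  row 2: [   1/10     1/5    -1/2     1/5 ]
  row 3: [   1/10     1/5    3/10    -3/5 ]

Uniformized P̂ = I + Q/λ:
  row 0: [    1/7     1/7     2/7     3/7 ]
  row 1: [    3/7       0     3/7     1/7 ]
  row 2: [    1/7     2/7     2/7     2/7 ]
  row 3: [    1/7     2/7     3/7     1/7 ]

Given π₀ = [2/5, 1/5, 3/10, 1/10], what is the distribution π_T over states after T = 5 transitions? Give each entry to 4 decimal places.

t=0: π = [0.4000, 0.2000, 0.3000, 0.1000]
t=1: π = [0.2000, 0.1714, 0.3286, 0.3000]
t=2: π = [0.1918, 0.2082, 0.3531, 0.2469]
t=3: π = [0.2023, 0.1988, 0.3507, 0.2481]
t=4: π = [0.1997, 0.2000, 0.3496, 0.2508]
t=5: π = [0.2000, 0.2000, 0.3501, 0.2498]

π = [0.2000, 0.2000, 0.3501, 0.2498]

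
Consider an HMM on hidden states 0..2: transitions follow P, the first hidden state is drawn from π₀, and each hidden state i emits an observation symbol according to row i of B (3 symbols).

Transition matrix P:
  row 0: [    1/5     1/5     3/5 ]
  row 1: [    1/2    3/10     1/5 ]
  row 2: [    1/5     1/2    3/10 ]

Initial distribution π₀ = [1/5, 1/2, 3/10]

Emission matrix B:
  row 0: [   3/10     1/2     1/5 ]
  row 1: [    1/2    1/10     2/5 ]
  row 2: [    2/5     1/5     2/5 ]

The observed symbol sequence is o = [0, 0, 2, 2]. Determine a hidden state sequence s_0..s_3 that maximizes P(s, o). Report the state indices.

path = [1, 0, 2, 1]

t=0: δ = [6.000e-02, 2.500e-01, 1.200e-01]  (obs o_0=0)
t=1: δ = [3.750e-02, 3.750e-02, 2.000e-02]  ψ = [1, 1, 1]  (obs o_1=0)
t=2: δ = [3.750e-03, 4.500e-03, 9.000e-03]  ψ = [1, 1, 0]  (obs o_2=2)
t=3: δ = [4.500e-04, 1.800e-03, 1.080e-03]  ψ = [1, 2, 2]  (obs o_3=2)
backtrack: best end state = 1; path = [1, 0, 2, 1]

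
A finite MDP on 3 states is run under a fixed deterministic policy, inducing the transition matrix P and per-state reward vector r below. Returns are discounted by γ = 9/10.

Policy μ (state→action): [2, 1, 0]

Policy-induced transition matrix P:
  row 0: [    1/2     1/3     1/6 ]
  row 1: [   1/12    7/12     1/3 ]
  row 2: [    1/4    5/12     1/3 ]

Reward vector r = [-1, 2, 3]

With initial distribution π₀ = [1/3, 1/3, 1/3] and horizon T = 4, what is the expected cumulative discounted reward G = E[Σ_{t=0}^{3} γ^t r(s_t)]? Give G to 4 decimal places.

G = 5.0503

t=0: π = [0.3333, 0.3333, 0.3333], E[r] = 1.3333, γ^t·E[r] = 1.333333, running G = 1.333333
t=1: π = [0.2778, 0.4444, 0.2778], E[r] = 1.4444, γ^t·E[r] = 1.300000, running G = 2.633333
t=2: π = [0.2454, 0.4676, 0.2870], E[r] = 1.5509, γ^t·E[r] = 1.256250, running G = 3.889583
t=3: π = [0.2334, 0.4742, 0.2924], E[r] = 1.5922, γ^t·E[r] = 1.160719, running G = 5.050302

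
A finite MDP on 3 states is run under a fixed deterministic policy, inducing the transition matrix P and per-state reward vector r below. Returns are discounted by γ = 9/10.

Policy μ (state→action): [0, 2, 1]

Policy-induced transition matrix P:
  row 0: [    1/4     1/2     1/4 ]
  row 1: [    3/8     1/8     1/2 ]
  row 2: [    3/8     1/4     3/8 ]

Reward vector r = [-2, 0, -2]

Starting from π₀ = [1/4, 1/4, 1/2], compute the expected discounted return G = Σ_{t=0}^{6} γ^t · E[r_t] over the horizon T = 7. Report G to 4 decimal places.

G = -7.4560

t=0: π = [0.2500, 0.2500, 0.5000], E[r] = -1.5000, γ^t·E[r] = -1.500000, running G = -1.500000
t=1: π = [0.3438, 0.2813, 0.3750], E[r] = -1.4375, γ^t·E[r] = -1.293750, running G = -2.793750
t=2: π = [0.3320, 0.3008, 0.3672], E[r] = -1.3984, γ^t·E[r] = -1.132734, running G = -3.926484
t=3: π = [0.3335, 0.2954, 0.3711], E[r] = -1.4092, γ^t·E[r] = -1.027292, running G = -4.953776
t=4: π = [0.3333, 0.2964, 0.3702], E[r] = -1.4071, γ^t·E[r] = -0.923201, running G = -5.876978
t=5: π = [0.3333, 0.2963, 0.3704], E[r] = -1.4075, γ^t·E[r] = -0.831088, running G = -6.708066
t=6: π = [0.3333, 0.2963, 0.3704], E[r] = -1.4074, γ^t·E[r] = -0.747950, running G = -7.456016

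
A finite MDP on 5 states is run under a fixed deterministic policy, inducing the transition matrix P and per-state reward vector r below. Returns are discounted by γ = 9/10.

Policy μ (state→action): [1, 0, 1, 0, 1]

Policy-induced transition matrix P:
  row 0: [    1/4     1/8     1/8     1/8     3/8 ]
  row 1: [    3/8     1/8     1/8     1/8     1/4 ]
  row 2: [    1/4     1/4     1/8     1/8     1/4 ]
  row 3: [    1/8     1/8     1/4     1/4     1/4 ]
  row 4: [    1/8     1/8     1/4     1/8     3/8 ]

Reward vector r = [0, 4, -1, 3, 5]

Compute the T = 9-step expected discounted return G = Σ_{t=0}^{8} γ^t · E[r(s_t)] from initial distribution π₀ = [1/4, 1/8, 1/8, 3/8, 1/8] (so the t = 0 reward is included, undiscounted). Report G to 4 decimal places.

G = 14.4703

t=0: π = [0.2500, 0.1250, 0.1250, 0.3750, 0.1250], E[r] = 2.1250, γ^t·E[r] = 2.125000, running G = 2.125000
t=1: π = [0.2031, 0.1406, 0.1875, 0.1719, 0.2969], E[r] = 2.3750, γ^t·E[r] = 2.137500, running G = 4.262500
t=2: π = [0.2090, 0.1484, 0.1836, 0.1465, 0.3125], E[r] = 2.4121, γ^t·E[r] = 1.953809, running G = 6.216309
t=3: π = [0.2112, 0.1479, 0.1824, 0.1433, 0.3152], E[r] = 2.4153, γ^t·E[r] = 1.760741, running G = 7.977050
t=4: π = [0.2112, 0.1478, 0.1823, 0.1429, 0.3158], E[r] = 2.4166, γ^t·E[r] = 1.585528, running G = 9.562578
t=5: π = [0.2111, 0.1478, 0.1823, 0.1429, 0.3159], E[r] = 2.4168, γ^t·E[r] = 1.427079, running G = 10.989657
t=6: π = [0.2111, 0.1478, 0.1823, 0.1429, 0.3159], E[r] = 2.4168, γ^t·E[r] = 1.284377, running G = 12.274034
t=7: π = [0.2111, 0.1478, 0.1823, 0.1429, 0.3159], E[r] = 2.4168, γ^t·E[r] = 1.155939, running G = 13.429973
t=8: π = [0.2111, 0.1478, 0.1823, 0.1429, 0.3159], E[r] = 2.4168, γ^t·E[r] = 1.040345, running G = 14.470318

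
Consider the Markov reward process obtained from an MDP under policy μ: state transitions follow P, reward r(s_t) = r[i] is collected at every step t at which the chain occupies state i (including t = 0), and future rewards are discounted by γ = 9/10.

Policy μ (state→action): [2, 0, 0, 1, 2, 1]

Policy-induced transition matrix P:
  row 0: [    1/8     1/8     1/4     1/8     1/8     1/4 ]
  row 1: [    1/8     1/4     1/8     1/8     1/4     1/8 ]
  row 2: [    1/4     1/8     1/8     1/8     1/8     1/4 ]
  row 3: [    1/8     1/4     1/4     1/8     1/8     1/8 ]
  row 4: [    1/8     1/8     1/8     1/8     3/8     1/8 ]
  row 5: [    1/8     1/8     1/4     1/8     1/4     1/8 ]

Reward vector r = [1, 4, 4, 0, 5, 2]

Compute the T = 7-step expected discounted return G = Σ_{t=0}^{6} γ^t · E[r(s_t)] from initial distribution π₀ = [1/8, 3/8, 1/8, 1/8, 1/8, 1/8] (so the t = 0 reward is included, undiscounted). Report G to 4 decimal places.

t=0: π = [0.1250, 0.3750, 0.1250, 0.1250, 0.1250, 0.1250], E[r] = 3.0000, γ^t·E[r] = 3.000000, running G = 3.000000
t=1: π = [0.1406, 0.1875, 0.1719, 0.1250, 0.2188, 0.1563], E[r] = 2.9844, γ^t·E[r] = 2.685938, running G = 5.685938
t=2: π = [0.1465, 0.1641, 0.1777, 0.1250, 0.2227, 0.1641], E[r] = 2.9551, γ^t·E[r] = 2.393613, running G = 8.079551
t=3: π = [0.1472, 0.1611, 0.1794, 0.1250, 0.2217, 0.1655], E[r] = 2.9490, γ^t·E[r] = 2.149802, running G = 10.229353
t=4: π = [0.1474, 0.1608, 0.1797, 0.1250, 0.2213, 0.1658], E[r] = 2.9473, γ^t·E[r] = 1.933721, running G = 12.163074
t=5: π = [0.1475, 0.1607, 0.1798, 0.1250, 0.2211, 0.1659], E[r] = 2.9470, γ^t·E[r] = 1.740148, running G = 13.903223
t=6: π = [0.1475, 0.1607, 0.1798, 0.1250, 0.2211, 0.1659], E[r] = 2.9469, γ^t·E[r] = 1.566093, running G = 15.469316

G = 15.4693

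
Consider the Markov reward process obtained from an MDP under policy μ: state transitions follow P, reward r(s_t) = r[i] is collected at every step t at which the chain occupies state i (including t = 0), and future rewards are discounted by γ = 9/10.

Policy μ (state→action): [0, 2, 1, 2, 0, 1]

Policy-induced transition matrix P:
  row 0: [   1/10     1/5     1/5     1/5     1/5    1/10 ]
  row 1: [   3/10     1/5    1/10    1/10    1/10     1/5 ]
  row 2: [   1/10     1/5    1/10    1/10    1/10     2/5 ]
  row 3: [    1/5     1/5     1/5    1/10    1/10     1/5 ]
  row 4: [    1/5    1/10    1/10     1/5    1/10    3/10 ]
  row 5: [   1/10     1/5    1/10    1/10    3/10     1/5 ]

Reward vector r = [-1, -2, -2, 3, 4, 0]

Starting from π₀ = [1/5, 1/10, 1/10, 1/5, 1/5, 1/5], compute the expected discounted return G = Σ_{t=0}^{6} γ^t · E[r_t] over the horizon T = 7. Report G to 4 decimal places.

t=0: π = [0.2000, 0.1000, 0.1000, 0.2000, 0.2000, 0.2000], E[r] = 0.8000, γ^t·E[r] = 0.800000, running G = 0.800000
t=1: π = [0.1600, 0.1800, 0.1400, 0.1400, 0.1600, 0.2200], E[r] = 0.2600, γ^t·E[r] = 0.234000, running G = 1.034000
t=2: π = [0.1660, 0.1840, 0.1300, 0.1320, 0.1600, 0.2280], E[r] = 0.2420, γ^t·E[r] = 0.196020, running G = 1.230020
t=3: π = [0.1660, 0.1840, 0.1298, 0.1326, 0.1622, 0.2254], E[r] = 0.2530, γ^t·E[r] = 0.184437, running G = 1.414457
t=4: π = [0.1663, 0.1838, 0.1299, 0.1328, 0.1617, 0.2256], E[r] = 0.2516, γ^t·E[r] = 0.165088, running G = 1.579545
t=5: π = [0.1662, 0.1838, 0.1299, 0.1328, 0.1617, 0.2255], E[r] = 0.2517, γ^t·E[r] = 0.148611, running G = 1.728156
t=6: π = [0.1662, 0.1838, 0.1299, 0.1328, 0.1617, 0.2255], E[r] = 0.2516, γ^t·E[r] = 0.133713, running G = 1.861869

G = 1.8619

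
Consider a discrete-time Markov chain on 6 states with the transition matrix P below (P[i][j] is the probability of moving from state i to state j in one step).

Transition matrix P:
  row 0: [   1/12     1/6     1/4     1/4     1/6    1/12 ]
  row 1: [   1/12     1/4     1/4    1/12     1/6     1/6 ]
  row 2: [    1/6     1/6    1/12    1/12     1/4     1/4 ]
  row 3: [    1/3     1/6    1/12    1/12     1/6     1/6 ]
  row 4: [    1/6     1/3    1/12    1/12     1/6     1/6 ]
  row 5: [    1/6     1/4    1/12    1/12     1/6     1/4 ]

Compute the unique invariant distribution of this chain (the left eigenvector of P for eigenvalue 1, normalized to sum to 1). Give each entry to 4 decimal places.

π = [0.1528, 0.2308, 0.1473, 0.1088, 0.1789, 0.1813]

Balance equations π_j = Σ_i π_i·P[i][j]:
  π_0 = 1/12·π_0 + 1/12·π_1 + 1/6·π_2 + 1/3·π_3 + 1/6·π_4 + 1/6·π_5
  π_1 = 1/6·π_0 + 1/4·π_1 + 1/6·π_2 + 1/6·π_3 + 1/3·π_4 + 1/4·π_5
  π_2 = 1/4·π_0 + 1/4·π_1 + 1/12·π_2 + 1/12·π_3 + 1/12·π_4 + 1/12·π_5
  π_3 = 1/4·π_0 + 1/12·π_1 + 1/12·π_2 + 1/12·π_3 + 1/12·π_4 + 1/12·π_5
  π_4 = 1/6·π_0 + 1/6·π_1 + 1/4·π_2 + 1/6·π_3 + 1/6·π_4 + 1/6·π_5
  normalize: π_0 + π_1 + π_2 + π_3 + π_4 + π_5 = 1
Solving the linear system gives exactly π = [5038/32965, 801/3470, 971/6593, 14347/131860, 4719/26372, 5977/32965].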